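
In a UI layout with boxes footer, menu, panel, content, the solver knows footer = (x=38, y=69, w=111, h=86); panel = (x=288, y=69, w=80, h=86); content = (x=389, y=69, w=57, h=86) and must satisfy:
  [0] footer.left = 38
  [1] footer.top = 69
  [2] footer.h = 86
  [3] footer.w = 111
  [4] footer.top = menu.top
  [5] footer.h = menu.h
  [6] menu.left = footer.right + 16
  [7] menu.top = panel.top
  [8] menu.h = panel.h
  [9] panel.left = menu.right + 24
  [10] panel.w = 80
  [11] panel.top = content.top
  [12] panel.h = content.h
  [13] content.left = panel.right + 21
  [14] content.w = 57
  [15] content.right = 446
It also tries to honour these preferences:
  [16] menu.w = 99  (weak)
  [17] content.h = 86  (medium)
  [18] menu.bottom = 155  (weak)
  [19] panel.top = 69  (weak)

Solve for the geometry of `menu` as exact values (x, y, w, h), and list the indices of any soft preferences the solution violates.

menu = (x=165, y=69, w=99, h=86)
violated soft preferences: none

1. menu.y = 69  [footer.top = menu.top]
2. menu.h = 86  [footer.h = menu.h]
3. menu.x = 165  [menu.left = footer.right + 16]
4. menu.w = 99  [panel.left = menu.right + 24]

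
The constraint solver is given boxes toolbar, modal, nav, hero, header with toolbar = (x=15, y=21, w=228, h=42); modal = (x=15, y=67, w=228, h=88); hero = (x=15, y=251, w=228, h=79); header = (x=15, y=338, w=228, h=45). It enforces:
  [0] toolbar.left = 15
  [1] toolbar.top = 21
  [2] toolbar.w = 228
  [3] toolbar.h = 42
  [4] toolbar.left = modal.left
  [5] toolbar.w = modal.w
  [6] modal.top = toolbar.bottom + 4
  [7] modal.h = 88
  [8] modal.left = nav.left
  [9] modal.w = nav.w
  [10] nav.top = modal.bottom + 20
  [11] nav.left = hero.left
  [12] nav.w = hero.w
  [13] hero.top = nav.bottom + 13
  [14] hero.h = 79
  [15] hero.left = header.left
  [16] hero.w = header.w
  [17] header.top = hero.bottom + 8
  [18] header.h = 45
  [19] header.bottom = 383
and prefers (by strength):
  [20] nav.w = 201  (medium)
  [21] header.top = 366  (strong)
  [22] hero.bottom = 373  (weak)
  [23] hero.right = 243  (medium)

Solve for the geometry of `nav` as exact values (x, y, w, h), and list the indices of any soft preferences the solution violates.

1. nav.x = 15  [modal.left = nav.left]
2. nav.w = 228  [modal.w = nav.w]
3. nav.y = 175  [nav.top = modal.bottom + 20]
4. nav.h = 63  [hero.top = nav.bottom + 13]

nav = (x=15, y=175, w=228, h=63)
violated soft preferences: 20, 21, 22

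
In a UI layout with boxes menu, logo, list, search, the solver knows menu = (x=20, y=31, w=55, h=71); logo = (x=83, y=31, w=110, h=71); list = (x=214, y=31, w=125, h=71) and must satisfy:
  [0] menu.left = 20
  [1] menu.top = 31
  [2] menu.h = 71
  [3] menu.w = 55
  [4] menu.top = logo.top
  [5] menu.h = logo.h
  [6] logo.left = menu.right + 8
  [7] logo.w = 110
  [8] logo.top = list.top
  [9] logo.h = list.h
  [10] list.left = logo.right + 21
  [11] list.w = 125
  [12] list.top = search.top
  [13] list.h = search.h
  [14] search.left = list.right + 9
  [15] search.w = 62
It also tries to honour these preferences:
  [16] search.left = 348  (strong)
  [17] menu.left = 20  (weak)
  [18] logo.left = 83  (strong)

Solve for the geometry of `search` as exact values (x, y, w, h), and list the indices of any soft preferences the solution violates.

1. search.y = 31  [list.top = search.top]
2. search.h = 71  [list.h = search.h]
3. search.x = 348  [search.left = list.right + 9]
4. search.w = 62  [search.w = 62]

search = (x=348, y=31, w=62, h=71)
violated soft preferences: none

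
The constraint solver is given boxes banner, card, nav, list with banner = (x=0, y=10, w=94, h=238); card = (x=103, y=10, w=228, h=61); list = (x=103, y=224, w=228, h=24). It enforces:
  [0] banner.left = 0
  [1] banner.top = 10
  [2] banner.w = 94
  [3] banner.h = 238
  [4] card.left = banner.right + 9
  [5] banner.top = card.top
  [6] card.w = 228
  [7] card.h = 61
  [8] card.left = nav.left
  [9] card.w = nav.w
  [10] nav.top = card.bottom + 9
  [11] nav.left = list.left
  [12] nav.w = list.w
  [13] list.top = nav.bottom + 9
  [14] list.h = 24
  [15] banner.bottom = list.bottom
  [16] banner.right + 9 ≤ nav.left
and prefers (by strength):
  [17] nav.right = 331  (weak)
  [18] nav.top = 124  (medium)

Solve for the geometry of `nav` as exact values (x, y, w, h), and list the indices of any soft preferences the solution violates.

nav = (x=103, y=80, w=228, h=135)
violated soft preferences: 18

1. nav.x = 103  [card.left = nav.left]
2. nav.w = 228  [card.w = nav.w]
3. nav.y = 80  [nav.top = card.bottom + 9]
4. nav.h = 135  [list.top = nav.bottom + 9]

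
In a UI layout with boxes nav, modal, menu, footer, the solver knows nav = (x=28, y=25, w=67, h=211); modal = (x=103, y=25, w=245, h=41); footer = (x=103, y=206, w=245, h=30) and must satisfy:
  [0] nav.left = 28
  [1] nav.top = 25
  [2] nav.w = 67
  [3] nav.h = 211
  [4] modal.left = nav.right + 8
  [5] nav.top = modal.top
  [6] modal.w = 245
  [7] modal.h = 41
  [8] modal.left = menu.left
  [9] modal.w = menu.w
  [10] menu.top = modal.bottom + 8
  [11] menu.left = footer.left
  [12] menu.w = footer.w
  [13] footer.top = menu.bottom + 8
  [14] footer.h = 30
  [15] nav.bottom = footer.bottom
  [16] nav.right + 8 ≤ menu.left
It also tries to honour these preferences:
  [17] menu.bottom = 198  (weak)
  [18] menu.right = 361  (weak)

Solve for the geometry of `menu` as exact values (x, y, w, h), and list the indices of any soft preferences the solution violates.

1. menu.x = 103  [modal.left = menu.left]
2. menu.w = 245  [modal.w = menu.w]
3. menu.y = 74  [menu.top = modal.bottom + 8]
4. menu.h = 124  [footer.top = menu.bottom + 8]

menu = (x=103, y=74, w=245, h=124)
violated soft preferences: 18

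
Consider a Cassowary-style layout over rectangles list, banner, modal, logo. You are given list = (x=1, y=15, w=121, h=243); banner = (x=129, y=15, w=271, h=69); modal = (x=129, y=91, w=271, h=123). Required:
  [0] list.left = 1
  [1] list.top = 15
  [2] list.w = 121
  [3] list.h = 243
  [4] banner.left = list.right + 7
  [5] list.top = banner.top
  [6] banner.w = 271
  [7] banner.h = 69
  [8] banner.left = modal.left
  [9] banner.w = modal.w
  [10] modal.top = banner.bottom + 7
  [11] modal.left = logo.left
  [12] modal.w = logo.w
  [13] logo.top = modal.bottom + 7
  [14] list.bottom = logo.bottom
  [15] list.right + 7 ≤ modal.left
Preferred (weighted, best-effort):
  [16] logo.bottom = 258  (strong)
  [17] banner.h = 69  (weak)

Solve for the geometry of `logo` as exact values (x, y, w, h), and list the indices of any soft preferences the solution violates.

1. logo.x = 129  [modal.left = logo.left]
2. logo.w = 271  [modal.w = logo.w]
3. logo.y = 221  [logo.top = modal.bottom + 7]
4. logo.h = 37  [list.bottom = logo.bottom]

logo = (x=129, y=221, w=271, h=37)
violated soft preferences: none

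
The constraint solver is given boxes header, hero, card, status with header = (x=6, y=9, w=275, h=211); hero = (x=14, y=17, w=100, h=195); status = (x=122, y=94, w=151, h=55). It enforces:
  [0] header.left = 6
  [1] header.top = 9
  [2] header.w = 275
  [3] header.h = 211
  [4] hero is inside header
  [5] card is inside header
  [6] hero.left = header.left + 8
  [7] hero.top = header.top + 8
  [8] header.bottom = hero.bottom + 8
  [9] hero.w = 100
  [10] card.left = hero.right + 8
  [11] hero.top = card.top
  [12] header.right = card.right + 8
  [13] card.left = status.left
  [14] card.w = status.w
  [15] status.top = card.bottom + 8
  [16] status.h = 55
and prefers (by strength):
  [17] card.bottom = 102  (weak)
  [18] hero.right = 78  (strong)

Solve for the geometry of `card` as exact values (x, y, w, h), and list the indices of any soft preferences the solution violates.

card = (x=122, y=17, w=151, h=69)
violated soft preferences: 17, 18

1. card.x = 122  [card.left = hero.right + 8]
2. card.y = 17  [hero.top = card.top]
3. card.w = 151  [header.right = card.right + 8]
4. card.h = 69  [status.top = card.bottom + 8]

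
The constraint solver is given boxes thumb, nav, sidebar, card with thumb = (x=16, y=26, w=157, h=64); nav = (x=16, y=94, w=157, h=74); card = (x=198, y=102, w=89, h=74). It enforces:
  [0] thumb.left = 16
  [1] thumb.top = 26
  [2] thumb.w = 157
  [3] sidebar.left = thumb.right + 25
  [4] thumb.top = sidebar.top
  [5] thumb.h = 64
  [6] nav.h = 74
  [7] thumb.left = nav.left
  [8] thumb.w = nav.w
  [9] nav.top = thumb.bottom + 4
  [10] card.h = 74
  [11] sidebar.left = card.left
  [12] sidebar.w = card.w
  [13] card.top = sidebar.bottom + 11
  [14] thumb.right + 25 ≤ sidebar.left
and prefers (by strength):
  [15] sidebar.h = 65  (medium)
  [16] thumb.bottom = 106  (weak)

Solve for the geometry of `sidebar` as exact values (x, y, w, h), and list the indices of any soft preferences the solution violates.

sidebar = (x=198, y=26, w=89, h=65)
violated soft preferences: 16

1. sidebar.x = 198  [sidebar.left = thumb.right + 25]
2. sidebar.y = 26  [thumb.top = sidebar.top]
3. sidebar.w = 89  [sidebar.w = card.w]
4. sidebar.h = 65  [card.top = sidebar.bottom + 11]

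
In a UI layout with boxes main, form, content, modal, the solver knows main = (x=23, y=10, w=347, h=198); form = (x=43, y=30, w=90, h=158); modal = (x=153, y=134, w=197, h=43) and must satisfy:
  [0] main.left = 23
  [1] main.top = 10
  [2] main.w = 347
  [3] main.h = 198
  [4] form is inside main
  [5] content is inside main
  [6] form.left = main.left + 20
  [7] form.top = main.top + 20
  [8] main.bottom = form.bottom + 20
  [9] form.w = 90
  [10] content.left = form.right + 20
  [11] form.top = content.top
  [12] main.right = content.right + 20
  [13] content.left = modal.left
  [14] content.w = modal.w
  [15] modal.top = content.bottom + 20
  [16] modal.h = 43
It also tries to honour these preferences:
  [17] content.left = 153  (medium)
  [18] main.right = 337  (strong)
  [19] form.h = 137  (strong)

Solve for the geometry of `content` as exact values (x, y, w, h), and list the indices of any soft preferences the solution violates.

1. content.x = 153  [content.left = form.right + 20]
2. content.y = 30  [form.top = content.top]
3. content.w = 197  [main.right = content.right + 20]
4. content.h = 84  [modal.top = content.bottom + 20]

content = (x=153, y=30, w=197, h=84)
violated soft preferences: 18, 19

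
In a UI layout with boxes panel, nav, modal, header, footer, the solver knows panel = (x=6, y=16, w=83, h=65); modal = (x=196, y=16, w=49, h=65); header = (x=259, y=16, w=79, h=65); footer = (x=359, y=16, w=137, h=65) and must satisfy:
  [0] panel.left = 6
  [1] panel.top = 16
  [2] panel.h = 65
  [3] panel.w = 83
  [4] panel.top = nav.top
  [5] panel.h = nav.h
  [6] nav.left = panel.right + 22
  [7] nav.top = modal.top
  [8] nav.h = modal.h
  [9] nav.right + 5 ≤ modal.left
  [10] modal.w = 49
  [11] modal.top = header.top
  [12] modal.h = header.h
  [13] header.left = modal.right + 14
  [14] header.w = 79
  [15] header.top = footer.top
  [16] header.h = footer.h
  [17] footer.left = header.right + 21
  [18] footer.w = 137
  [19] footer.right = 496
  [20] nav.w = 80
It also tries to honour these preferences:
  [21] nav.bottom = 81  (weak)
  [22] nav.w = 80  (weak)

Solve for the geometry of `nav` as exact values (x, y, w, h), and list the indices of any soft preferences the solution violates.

1. nav.y = 16  [panel.top = nav.top]
2. nav.h = 65  [panel.h = nav.h]
3. nav.x = 111  [nav.left = panel.right + 22]
4. nav.w = 80  [nav.w = 80]

nav = (x=111, y=16, w=80, h=65)
violated soft preferences: none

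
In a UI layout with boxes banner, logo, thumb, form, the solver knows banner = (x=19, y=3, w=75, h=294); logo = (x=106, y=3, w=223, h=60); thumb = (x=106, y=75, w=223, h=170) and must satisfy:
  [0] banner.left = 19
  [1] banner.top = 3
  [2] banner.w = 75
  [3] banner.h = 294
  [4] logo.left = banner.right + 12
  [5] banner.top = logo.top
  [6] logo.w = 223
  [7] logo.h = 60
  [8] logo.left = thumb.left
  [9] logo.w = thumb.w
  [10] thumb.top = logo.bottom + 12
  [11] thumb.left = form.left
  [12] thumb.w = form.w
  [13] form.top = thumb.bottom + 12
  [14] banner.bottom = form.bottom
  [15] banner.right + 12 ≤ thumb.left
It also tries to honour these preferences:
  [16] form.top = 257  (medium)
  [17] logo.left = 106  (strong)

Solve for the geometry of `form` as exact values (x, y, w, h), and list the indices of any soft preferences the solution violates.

form = (x=106, y=257, w=223, h=40)
violated soft preferences: none

1. form.x = 106  [thumb.left = form.left]
2. form.w = 223  [thumb.w = form.w]
3. form.y = 257  [form.top = thumb.bottom + 12]
4. form.h = 40  [banner.bottom = form.bottom]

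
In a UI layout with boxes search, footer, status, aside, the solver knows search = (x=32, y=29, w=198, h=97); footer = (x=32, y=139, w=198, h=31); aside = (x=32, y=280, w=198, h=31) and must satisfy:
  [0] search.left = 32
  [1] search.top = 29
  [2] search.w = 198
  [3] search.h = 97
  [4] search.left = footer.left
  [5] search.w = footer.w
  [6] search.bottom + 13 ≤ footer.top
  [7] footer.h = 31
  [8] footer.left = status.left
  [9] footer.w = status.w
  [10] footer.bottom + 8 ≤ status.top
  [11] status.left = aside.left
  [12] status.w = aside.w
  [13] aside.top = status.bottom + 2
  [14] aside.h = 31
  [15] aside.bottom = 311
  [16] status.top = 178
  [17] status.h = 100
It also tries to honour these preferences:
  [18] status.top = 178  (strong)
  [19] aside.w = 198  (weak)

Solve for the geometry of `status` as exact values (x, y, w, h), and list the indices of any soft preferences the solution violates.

1. status.x = 32  [footer.left = status.left]
2. status.w = 198  [footer.w = status.w]
3. status.y = 178  [status.top = 178]
4. status.h = 100  [status.h = 100]

status = (x=32, y=178, w=198, h=100)
violated soft preferences: none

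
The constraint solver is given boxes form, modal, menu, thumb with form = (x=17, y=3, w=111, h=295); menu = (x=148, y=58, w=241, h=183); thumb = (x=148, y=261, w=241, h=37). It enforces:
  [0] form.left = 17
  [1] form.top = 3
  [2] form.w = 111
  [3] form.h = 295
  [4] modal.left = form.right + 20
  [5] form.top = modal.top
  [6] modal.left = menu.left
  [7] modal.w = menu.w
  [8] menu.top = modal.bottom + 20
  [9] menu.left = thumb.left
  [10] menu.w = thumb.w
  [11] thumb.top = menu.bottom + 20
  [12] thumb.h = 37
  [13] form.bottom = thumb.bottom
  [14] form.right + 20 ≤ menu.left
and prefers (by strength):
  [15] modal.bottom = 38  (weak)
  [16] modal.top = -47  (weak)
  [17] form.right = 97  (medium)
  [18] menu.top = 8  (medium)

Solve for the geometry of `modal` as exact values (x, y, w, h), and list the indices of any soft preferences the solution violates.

modal = (x=148, y=3, w=241, h=35)
violated soft preferences: 16, 17, 18

1. modal.x = 148  [modal.left = form.right + 20]
2. modal.y = 3  [form.top = modal.top]
3. modal.w = 241  [modal.w = menu.w]
4. modal.h = 35  [menu.top = modal.bottom + 20]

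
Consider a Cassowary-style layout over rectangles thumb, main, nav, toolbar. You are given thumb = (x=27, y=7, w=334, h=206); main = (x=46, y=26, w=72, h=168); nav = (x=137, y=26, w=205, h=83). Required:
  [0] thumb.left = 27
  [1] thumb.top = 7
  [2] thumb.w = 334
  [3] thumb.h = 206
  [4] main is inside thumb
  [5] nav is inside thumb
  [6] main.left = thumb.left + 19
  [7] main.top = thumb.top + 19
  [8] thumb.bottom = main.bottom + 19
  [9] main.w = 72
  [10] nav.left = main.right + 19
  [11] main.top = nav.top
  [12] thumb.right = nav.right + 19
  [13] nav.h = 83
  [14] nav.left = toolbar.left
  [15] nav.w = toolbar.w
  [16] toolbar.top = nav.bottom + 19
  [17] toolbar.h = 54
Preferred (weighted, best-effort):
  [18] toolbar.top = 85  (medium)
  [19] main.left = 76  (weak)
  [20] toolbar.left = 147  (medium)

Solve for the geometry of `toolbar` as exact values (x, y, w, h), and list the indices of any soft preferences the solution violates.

toolbar = (x=137, y=128, w=205, h=54)
violated soft preferences: 18, 19, 20

1. toolbar.x = 137  [nav.left = toolbar.left]
2. toolbar.w = 205  [nav.w = toolbar.w]
3. toolbar.y = 128  [toolbar.top = nav.bottom + 19]
4. toolbar.h = 54  [toolbar.h = 54]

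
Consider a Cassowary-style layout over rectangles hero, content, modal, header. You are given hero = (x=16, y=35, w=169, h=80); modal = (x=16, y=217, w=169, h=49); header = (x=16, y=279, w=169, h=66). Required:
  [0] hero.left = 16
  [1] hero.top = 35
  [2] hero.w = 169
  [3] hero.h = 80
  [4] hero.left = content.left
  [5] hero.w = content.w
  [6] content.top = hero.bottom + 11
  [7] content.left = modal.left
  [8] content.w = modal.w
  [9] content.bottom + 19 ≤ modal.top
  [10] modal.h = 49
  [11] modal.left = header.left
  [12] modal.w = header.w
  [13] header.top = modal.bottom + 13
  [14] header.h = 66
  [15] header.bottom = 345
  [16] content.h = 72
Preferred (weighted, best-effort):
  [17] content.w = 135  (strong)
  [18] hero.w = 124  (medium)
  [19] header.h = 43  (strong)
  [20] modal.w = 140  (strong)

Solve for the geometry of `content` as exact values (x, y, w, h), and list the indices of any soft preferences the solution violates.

1. content.x = 16  [hero.left = content.left]
2. content.w = 169  [hero.w = content.w]
3. content.y = 126  [content.top = hero.bottom + 11]
4. content.h = 72  [content.h = 72]

content = (x=16, y=126, w=169, h=72)
violated soft preferences: 17, 18, 19, 20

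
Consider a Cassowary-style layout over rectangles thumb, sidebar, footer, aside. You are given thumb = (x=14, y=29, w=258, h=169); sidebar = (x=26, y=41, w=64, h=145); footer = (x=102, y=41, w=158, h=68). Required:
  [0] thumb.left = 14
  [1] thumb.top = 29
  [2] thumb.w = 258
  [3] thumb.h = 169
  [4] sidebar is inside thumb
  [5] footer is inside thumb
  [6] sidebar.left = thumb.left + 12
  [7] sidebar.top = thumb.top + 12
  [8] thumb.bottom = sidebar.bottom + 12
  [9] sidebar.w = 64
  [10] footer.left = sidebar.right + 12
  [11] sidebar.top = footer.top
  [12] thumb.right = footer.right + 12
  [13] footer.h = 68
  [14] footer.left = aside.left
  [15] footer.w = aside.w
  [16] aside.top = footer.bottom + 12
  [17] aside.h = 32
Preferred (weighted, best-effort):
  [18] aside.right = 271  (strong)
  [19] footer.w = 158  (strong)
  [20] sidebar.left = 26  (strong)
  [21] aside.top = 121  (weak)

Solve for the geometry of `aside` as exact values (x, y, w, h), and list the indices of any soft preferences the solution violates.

1. aside.x = 102  [footer.left = aside.left]
2. aside.w = 158  [footer.w = aside.w]
3. aside.y = 121  [aside.top = footer.bottom + 12]
4. aside.h = 32  [aside.h = 32]

aside = (x=102, y=121, w=158, h=32)
violated soft preferences: 18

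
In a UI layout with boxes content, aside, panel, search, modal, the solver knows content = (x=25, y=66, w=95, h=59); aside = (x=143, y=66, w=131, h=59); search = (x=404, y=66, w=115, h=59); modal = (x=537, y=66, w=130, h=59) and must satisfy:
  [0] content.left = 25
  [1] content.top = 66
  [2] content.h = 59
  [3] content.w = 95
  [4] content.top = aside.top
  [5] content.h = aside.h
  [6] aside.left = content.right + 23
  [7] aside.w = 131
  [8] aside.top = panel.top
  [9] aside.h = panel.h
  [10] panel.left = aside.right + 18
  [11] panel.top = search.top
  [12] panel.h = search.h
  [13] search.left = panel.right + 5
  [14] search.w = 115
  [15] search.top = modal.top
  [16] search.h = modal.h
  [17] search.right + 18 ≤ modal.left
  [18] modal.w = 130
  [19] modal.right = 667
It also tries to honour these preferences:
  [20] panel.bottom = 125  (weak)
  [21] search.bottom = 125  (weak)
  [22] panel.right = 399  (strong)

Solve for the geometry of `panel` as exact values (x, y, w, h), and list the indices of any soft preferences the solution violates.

1. panel.y = 66  [aside.top = panel.top]
2. panel.h = 59  [aside.h = panel.h]
3. panel.x = 292  [panel.left = aside.right + 18]
4. panel.w = 107  [search.left = panel.right + 5]

panel = (x=292, y=66, w=107, h=59)
violated soft preferences: none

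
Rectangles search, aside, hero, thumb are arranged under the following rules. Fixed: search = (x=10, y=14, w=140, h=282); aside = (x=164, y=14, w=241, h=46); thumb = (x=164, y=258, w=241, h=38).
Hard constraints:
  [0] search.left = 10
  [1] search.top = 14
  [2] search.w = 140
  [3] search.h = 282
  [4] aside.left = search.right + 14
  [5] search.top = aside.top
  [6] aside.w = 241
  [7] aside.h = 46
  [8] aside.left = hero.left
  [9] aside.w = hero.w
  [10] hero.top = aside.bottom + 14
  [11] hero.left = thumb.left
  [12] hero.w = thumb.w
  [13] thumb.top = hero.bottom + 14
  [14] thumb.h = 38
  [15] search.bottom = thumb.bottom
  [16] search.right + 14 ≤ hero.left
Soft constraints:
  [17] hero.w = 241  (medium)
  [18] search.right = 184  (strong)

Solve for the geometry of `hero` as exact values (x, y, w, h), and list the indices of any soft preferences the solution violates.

1. hero.x = 164  [aside.left = hero.left]
2. hero.w = 241  [aside.w = hero.w]
3. hero.y = 74  [hero.top = aside.bottom + 14]
4. hero.h = 170  [thumb.top = hero.bottom + 14]

hero = (x=164, y=74, w=241, h=170)
violated soft preferences: 18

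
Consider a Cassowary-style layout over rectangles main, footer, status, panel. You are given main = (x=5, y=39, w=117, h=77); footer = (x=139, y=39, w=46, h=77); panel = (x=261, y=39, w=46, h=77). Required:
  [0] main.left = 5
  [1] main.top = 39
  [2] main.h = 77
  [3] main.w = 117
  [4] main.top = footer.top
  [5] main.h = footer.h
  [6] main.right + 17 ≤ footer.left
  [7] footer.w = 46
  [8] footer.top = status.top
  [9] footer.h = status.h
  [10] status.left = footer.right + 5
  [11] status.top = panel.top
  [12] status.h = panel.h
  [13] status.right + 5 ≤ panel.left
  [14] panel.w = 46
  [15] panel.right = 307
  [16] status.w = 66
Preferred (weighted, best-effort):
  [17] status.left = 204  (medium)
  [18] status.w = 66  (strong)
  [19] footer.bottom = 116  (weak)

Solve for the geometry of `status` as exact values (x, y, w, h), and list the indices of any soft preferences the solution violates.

1. status.y = 39  [footer.top = status.top]
2. status.h = 77  [footer.h = status.h]
3. status.x = 190  [status.left = footer.right + 5]
4. status.w = 66  [status.w = 66]

status = (x=190, y=39, w=66, h=77)
violated soft preferences: 17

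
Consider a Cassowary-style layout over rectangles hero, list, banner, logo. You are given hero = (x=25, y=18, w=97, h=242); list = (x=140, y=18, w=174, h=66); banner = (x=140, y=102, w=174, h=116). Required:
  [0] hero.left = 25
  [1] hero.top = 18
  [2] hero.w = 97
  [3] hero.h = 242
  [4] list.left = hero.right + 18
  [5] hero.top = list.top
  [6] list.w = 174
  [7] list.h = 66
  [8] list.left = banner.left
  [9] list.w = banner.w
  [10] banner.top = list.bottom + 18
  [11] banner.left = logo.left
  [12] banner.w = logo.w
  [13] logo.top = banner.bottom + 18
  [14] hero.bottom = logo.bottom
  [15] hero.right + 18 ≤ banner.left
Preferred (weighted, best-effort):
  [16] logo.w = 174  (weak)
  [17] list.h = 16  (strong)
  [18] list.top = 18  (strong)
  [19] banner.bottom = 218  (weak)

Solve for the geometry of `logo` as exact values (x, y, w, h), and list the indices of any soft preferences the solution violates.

1. logo.x = 140  [banner.left = logo.left]
2. logo.w = 174  [banner.w = logo.w]
3. logo.y = 236  [logo.top = banner.bottom + 18]
4. logo.h = 24  [hero.bottom = logo.bottom]

logo = (x=140, y=236, w=174, h=24)
violated soft preferences: 17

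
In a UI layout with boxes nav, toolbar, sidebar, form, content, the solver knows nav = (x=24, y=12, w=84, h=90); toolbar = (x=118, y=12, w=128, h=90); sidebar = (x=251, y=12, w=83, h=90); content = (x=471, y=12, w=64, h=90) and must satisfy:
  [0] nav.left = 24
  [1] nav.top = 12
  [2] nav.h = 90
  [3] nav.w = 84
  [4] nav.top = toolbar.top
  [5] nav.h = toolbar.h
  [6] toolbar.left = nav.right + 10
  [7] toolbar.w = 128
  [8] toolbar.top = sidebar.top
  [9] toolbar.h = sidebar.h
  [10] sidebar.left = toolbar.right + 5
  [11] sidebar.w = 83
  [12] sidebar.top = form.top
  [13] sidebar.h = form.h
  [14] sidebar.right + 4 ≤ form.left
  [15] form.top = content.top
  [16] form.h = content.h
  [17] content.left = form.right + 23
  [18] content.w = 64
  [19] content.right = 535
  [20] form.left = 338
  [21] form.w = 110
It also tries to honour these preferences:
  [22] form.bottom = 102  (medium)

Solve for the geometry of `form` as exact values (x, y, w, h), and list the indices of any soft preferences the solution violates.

form = (x=338, y=12, w=110, h=90)
violated soft preferences: none

1. form.y = 12  [sidebar.top = form.top]
2. form.h = 90  [sidebar.h = form.h]
3. form.x = 338  [form.left = 338]
4. form.w = 110  [form.w = 110]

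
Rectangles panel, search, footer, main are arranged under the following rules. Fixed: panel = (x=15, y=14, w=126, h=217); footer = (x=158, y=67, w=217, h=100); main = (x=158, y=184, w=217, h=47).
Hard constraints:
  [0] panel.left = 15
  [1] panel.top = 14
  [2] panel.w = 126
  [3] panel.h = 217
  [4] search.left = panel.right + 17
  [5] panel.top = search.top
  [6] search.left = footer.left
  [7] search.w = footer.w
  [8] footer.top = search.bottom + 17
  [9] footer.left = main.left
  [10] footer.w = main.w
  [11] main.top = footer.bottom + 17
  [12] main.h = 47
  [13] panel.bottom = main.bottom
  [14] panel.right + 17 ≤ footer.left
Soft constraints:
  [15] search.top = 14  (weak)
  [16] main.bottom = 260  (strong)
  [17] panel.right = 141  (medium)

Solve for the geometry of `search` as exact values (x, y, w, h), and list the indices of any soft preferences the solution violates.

search = (x=158, y=14, w=217, h=36)
violated soft preferences: 16

1. search.x = 158  [search.left = panel.right + 17]
2. search.y = 14  [panel.top = search.top]
3. search.w = 217  [search.w = footer.w]
4. search.h = 36  [footer.top = search.bottom + 17]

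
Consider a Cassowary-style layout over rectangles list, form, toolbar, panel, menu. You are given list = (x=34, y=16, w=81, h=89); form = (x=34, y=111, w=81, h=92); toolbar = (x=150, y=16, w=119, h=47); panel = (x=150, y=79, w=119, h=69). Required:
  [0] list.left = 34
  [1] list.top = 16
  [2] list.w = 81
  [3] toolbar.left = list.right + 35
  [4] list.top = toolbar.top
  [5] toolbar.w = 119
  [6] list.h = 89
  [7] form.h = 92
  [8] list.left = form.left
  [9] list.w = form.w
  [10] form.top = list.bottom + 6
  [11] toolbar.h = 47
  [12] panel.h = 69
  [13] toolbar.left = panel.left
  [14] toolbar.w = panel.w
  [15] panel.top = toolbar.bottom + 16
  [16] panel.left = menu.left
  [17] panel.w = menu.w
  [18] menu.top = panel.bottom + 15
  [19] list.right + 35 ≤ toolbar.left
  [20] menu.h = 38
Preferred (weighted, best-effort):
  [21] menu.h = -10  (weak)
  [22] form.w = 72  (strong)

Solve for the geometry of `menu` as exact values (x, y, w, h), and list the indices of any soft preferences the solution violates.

menu = (x=150, y=163, w=119, h=38)
violated soft preferences: 21, 22

1. menu.x = 150  [panel.left = menu.left]
2. menu.w = 119  [panel.w = menu.w]
3. menu.y = 163  [menu.top = panel.bottom + 15]
4. menu.h = 38  [menu.h = 38]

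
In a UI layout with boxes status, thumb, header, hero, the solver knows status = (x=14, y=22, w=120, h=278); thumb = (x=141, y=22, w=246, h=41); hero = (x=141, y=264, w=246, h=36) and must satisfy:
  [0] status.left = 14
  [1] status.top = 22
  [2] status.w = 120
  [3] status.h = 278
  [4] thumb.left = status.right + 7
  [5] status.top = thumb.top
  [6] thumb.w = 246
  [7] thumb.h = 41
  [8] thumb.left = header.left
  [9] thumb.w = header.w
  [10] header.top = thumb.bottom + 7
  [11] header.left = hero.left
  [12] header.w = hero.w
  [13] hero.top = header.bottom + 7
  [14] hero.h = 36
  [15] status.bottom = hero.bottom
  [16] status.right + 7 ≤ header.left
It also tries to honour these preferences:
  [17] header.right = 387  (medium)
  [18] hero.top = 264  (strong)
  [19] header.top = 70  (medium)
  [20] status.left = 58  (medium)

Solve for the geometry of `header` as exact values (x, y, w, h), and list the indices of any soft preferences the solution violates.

1. header.x = 141  [thumb.left = header.left]
2. header.w = 246  [thumb.w = header.w]
3. header.y = 70  [header.top = thumb.bottom + 7]
4. header.h = 187  [hero.top = header.bottom + 7]

header = (x=141, y=70, w=246, h=187)
violated soft preferences: 20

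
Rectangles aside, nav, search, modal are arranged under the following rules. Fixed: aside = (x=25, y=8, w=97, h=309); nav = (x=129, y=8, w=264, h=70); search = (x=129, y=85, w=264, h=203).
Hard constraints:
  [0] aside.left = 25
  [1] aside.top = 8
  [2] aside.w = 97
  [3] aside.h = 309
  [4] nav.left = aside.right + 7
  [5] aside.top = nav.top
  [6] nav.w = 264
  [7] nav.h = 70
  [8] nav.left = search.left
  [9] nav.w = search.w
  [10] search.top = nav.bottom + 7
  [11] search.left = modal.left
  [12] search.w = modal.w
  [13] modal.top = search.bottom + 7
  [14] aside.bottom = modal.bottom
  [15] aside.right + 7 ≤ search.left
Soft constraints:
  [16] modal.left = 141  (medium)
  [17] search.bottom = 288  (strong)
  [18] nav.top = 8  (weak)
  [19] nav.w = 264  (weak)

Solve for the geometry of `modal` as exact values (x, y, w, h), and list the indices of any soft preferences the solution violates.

modal = (x=129, y=295, w=264, h=22)
violated soft preferences: 16

1. modal.x = 129  [search.left = modal.left]
2. modal.w = 264  [search.w = modal.w]
3. modal.y = 295  [modal.top = search.bottom + 7]
4. modal.h = 22  [aside.bottom = modal.bottom]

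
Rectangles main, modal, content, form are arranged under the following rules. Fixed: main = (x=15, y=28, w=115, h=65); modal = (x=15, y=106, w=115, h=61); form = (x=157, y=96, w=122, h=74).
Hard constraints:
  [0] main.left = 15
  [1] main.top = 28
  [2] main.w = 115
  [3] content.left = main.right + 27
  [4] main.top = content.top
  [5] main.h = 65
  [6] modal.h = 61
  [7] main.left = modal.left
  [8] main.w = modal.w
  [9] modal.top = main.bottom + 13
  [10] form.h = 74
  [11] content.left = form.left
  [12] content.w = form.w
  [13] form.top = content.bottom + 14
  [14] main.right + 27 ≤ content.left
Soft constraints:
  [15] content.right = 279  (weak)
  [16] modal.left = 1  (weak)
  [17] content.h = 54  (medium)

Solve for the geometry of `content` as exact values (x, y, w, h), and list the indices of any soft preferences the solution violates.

1. content.x = 157  [content.left = main.right + 27]
2. content.y = 28  [main.top = content.top]
3. content.w = 122  [content.w = form.w]
4. content.h = 54  [form.top = content.bottom + 14]

content = (x=157, y=28, w=122, h=54)
violated soft preferences: 16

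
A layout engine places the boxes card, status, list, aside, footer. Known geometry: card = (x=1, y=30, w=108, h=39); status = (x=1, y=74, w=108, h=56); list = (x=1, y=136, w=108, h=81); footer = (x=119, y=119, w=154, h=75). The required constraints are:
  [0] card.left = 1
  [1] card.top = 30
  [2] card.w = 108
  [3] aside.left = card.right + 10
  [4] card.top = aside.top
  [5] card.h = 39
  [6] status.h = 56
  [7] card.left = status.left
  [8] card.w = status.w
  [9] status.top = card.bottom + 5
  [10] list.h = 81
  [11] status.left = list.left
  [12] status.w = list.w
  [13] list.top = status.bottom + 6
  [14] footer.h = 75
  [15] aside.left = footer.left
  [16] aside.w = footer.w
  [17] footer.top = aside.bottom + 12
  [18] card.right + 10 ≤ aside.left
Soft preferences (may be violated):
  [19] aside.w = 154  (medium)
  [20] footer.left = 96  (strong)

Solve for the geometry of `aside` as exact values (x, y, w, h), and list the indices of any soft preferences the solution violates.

aside = (x=119, y=30, w=154, h=77)
violated soft preferences: 20

1. aside.x = 119  [aside.left = card.right + 10]
2. aside.y = 30  [card.top = aside.top]
3. aside.w = 154  [aside.w = footer.w]
4. aside.h = 77  [footer.top = aside.bottom + 12]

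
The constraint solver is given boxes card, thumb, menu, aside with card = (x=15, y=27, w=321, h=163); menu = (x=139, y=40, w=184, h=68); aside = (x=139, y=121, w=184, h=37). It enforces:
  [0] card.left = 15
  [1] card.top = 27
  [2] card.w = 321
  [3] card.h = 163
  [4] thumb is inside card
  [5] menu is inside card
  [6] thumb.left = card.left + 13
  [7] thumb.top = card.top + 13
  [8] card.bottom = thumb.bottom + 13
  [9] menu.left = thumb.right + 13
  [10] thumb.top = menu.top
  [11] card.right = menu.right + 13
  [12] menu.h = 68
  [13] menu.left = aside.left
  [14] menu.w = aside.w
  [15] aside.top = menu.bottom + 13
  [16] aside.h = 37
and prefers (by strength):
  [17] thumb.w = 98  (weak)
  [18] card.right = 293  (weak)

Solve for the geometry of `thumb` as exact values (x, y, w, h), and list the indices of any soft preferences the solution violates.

thumb = (x=28, y=40, w=98, h=137)
violated soft preferences: 18

1. thumb.x = 28  [thumb.left = card.left + 13]
2. thumb.y = 40  [thumb.top = card.top + 13]
3. thumb.h = 137  [card.bottom = thumb.bottom + 13]
4. thumb.w = 98  [menu.left = thumb.right + 13]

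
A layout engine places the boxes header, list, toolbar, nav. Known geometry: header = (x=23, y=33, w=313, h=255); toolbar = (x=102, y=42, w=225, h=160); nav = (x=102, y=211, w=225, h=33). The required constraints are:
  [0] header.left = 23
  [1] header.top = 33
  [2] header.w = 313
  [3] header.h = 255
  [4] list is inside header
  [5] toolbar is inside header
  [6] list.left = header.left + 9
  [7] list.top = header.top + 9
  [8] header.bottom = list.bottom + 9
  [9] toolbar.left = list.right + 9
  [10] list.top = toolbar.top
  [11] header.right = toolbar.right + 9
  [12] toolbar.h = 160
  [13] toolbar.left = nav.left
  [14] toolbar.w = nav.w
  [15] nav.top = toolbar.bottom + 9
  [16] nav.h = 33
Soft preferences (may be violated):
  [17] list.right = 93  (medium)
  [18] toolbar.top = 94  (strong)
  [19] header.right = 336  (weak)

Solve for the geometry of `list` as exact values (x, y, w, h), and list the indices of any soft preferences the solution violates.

1. list.x = 32  [list.left = header.left + 9]
2. list.y = 42  [list.top = header.top + 9]
3. list.h = 237  [header.bottom = list.bottom + 9]
4. list.w = 61  [toolbar.left = list.right + 9]

list = (x=32, y=42, w=61, h=237)
violated soft preferences: 18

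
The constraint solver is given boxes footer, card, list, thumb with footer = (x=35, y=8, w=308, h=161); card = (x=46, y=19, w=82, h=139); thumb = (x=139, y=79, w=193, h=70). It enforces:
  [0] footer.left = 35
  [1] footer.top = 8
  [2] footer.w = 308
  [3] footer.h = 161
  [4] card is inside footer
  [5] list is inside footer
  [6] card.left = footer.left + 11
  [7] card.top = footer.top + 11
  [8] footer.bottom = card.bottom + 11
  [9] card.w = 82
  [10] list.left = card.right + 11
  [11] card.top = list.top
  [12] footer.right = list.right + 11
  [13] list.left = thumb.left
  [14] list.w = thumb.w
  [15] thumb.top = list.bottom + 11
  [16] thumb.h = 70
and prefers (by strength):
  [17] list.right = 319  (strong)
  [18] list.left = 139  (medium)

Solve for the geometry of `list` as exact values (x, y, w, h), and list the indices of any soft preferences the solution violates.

1. list.x = 139  [list.left = card.right + 11]
2. list.y = 19  [card.top = list.top]
3. list.w = 193  [footer.right = list.right + 11]
4. list.h = 49  [thumb.top = list.bottom + 11]

list = (x=139, y=19, w=193, h=49)
violated soft preferences: 17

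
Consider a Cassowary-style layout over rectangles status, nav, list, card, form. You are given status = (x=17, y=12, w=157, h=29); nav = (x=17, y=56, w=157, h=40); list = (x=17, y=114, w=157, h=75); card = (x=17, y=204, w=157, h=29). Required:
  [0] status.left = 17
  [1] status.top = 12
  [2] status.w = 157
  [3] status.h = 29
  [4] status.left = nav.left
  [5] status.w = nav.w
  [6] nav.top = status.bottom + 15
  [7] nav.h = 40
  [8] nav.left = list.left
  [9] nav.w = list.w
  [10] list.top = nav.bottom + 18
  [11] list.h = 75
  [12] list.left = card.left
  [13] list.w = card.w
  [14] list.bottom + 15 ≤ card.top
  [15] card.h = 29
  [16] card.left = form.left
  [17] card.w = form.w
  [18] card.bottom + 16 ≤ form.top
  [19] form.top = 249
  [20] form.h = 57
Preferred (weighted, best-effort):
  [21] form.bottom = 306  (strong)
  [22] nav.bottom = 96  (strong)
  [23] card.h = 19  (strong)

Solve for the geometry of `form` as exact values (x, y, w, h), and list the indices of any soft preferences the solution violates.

1. form.x = 17  [card.left = form.left]
2. form.w = 157  [card.w = form.w]
3. form.y = 249  [form.top = 249]
4. form.h = 57  [form.h = 57]

form = (x=17, y=249, w=157, h=57)
violated soft preferences: 23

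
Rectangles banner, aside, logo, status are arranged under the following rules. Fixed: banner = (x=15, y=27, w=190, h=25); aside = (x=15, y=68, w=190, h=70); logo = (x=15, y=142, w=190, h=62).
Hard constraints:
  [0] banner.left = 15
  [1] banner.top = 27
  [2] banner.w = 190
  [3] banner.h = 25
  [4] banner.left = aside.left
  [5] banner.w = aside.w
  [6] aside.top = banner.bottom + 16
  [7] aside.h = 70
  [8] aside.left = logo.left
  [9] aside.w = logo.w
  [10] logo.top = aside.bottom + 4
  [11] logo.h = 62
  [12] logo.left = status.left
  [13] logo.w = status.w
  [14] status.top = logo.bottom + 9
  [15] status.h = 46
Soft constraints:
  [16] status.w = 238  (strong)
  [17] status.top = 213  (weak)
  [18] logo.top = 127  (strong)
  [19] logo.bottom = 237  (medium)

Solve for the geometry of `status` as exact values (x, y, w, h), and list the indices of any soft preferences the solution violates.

status = (x=15, y=213, w=190, h=46)
violated soft preferences: 16, 18, 19

1. status.x = 15  [logo.left = status.left]
2. status.w = 190  [logo.w = status.w]
3. status.y = 213  [status.top = logo.bottom + 9]
4. status.h = 46  [status.h = 46]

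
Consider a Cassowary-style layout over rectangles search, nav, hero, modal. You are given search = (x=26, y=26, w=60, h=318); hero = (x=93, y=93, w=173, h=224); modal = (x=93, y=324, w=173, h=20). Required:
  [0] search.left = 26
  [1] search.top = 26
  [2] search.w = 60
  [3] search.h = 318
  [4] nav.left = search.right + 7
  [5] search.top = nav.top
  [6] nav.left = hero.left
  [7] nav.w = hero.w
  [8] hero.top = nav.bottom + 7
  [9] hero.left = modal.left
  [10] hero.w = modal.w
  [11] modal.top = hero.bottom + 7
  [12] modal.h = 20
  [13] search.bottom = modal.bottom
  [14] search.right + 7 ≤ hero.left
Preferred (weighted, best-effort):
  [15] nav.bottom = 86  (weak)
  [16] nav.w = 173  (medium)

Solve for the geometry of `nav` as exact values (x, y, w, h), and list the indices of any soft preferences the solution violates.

1. nav.x = 93  [nav.left = search.right + 7]
2. nav.y = 26  [search.top = nav.top]
3. nav.w = 173  [nav.w = hero.w]
4. nav.h = 60  [hero.top = nav.bottom + 7]

nav = (x=93, y=26, w=173, h=60)
violated soft preferences: none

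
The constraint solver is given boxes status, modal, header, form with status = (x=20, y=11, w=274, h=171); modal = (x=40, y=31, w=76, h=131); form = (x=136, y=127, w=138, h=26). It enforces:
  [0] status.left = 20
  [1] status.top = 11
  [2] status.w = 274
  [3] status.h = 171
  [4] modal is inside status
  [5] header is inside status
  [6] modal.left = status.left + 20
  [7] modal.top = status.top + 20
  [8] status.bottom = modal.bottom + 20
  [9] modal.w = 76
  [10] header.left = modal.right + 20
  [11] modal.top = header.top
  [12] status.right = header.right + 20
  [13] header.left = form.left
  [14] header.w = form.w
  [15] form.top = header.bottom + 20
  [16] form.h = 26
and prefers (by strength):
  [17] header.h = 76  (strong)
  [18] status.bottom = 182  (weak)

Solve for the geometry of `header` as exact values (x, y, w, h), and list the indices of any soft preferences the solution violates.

1. header.x = 136  [header.left = modal.right + 20]
2. header.y = 31  [modal.top = header.top]
3. header.w = 138  [status.right = header.right + 20]
4. header.h = 76  [form.top = header.bottom + 20]

header = (x=136, y=31, w=138, h=76)
violated soft preferences: none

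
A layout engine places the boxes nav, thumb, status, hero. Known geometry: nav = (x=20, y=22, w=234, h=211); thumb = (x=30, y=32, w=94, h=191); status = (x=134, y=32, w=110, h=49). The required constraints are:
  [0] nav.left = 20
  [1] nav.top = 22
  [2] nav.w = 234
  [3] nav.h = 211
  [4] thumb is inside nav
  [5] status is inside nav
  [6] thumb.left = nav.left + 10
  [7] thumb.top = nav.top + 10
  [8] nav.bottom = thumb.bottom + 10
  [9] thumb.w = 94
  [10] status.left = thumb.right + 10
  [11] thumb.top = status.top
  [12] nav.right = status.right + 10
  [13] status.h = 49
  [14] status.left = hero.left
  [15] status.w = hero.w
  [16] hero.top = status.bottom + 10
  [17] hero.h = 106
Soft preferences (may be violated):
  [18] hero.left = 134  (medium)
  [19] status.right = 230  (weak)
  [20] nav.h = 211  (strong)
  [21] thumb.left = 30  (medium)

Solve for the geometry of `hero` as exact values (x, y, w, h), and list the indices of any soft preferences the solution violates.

hero = (x=134, y=91, w=110, h=106)
violated soft preferences: 19

1. hero.x = 134  [status.left = hero.left]
2. hero.w = 110  [status.w = hero.w]
3. hero.y = 91  [hero.top = status.bottom + 10]
4. hero.h = 106  [hero.h = 106]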